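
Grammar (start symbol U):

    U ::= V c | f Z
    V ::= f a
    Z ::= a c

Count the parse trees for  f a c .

Parse trees for f a c:
  [U [V f a] c]
  [U f [Z a c]]

2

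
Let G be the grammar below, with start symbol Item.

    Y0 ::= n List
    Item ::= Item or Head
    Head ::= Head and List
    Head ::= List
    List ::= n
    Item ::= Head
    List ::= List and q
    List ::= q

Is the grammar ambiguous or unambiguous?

Witness: n and q

Derivation 1: Item ⇒ Head ⇒ Head and List ⇒ List and List ⇒ n and List ⇒ n and q
Derivation 2: Item ⇒ Head ⇒ List ⇒ List and q ⇒ n and q

Two distinct leftmost derivations for the same string.

Ambiguous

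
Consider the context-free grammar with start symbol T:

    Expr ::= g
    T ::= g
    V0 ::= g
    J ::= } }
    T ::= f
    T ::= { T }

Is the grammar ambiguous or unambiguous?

Unambiguous

(Expr, V0, J are unreachable from T, so their rules don't affect L(T).) Each string is a nest of matched brackets around a single atom. An opening bracket forces the recursive rule; an atom forces the base rule.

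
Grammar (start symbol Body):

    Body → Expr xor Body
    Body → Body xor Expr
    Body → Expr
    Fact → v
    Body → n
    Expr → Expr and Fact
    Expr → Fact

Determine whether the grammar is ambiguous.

Witness: v xor v

Derivation 1: Body ⇒ Expr xor Body ⇒ Fact xor Body ⇒ v xor Body ⇒ v xor Expr ⇒ v xor Fact ⇒ v xor v
Derivation 2: Body ⇒ Body xor Expr ⇒ Expr xor Expr ⇒ Fact xor Expr ⇒ v xor Expr ⇒ v xor Fact ⇒ v xor v

Two distinct leftmost derivations for the same string.

Ambiguous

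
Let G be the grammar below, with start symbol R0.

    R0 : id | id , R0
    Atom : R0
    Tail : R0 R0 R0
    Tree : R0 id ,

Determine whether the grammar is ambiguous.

(Atom, Tail, Tree are unreachable from R0, so their rules don't affect L(R0).) The reachable grammar is A → atom sep A | atom. Each atom is followed by either the separator (recurse) or end-of-string (stop) — no choice point.

Unambiguous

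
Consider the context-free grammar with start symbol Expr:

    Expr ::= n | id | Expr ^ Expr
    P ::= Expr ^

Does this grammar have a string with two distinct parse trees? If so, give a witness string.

Witness: id ^ id ^ id

Derivation 1: Expr ⇒ Expr ^ Expr ⇒ id ^ Expr ⇒ id ^ Expr ^ Expr ⇒ id ^ id ^ Expr ⇒ id ^ id ^ id
Derivation 2: Expr ⇒ Expr ^ Expr ⇒ Expr ^ Expr ^ Expr ⇒ id ^ Expr ^ Expr ⇒ id ^ id ^ Expr ⇒ id ^ id ^ id

Two distinct leftmost derivations for the same string.

Ambiguous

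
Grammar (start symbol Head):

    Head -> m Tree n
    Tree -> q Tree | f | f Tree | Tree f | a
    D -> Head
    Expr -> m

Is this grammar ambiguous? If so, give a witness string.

Witness: m f f n

Derivation 1: Head ⇒ m Tree n ⇒ m f Tree n ⇒ m f f n
Derivation 2: Head ⇒ m Tree n ⇒ m Tree f n ⇒ m f f n

Two distinct leftmost derivations for the same string.

Ambiguous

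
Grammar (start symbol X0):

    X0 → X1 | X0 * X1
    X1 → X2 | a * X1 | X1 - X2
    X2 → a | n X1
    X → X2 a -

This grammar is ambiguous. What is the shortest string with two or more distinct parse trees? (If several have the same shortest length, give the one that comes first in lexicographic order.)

length 1: no string has ≥2 trees
length 2: no string has ≥2 trees
length 3: a * a has 2 parse trees

Two derivations of a * a:
  X0 ⇒ X1 ⇒ a * X1 ⇒ a * X2 ⇒ a * a
  X0 ⇒ X0 * X1 ⇒ X1 * X1 ⇒ X2 * X1 ⇒ a * X1 ⇒ a * X2 ⇒ a * a

a * a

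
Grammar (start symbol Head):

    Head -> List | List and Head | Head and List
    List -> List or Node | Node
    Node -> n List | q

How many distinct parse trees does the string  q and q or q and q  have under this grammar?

4

Parse trees for q and q or q and q:
  [Head [List [Node q]] and [Head [List [List [Node q]] or [Node q]] and [Head [List [Node q]]]]]
  [Head [List [Node q]] and [Head [Head [List [List [Node q]] or [Node q]]] and [List [Node q]]]]
  [Head [Head [List [Node q]] and [Head [List [List [Node q]] or [Node q]]]] and [List [Node q]]]
  [Head [Head [Head [List [Node q]]] and [List [List [Node q]] or [Node q]]] and [List [Node q]]]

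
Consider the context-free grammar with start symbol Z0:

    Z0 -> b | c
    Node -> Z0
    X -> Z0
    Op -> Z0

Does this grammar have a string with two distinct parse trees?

Unambiguous

(Node, X, Op are unreachable from Z0, so their rules don't affect L(Z0).) Restricted to the reachable nonterminals, every rule has the form A → t or A → t B, and no two rules for the same A share a first terminal. The grammar encodes a DFA — one run per string.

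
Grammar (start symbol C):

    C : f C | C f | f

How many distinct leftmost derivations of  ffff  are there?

Parse trees for ffff:
  [C f [C f [C f [C f]]]]
  [C f [C f [C [C f] f]]]
  [C f [C [C f [C f]] f]]
  [C f [C [C [C f] f] f]]
  [C [C f [C f [C f]]] f]
  [C [C f [C [C f] f]] f]
  [C [C [C f [C f]] f] f]
  [C [C [C [C f] f] f] f]

8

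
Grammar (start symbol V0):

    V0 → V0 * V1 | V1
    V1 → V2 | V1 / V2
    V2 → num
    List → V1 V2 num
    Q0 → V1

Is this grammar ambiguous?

Unambiguous

Only V0, V1, V2 are reachable from V0; ignoring the rest: V0 → V0 * V1 | V1  ;  V1 → V1 / V2 | V2  — a left-associative chain with V2 at the bottom. Each string factors uniquely by precedence.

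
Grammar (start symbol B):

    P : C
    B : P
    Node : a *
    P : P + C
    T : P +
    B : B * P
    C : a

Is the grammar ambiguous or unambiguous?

Unambiguous

Only B, P, C are reachable from B; ignoring the rest: B → B * P | P  ;  P → P + C | C  — a left-associative chain with C at the bottom. Each string factors uniquely by precedence.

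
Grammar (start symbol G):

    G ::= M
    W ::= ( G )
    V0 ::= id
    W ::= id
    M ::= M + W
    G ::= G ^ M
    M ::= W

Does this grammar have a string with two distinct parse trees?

Unambiguous

(V0 is unreachable from G, so its rules don't affect L(G).) G → G ^ M | M  ;  M → M + W | W  — a left-associative chain with W at the bottom. Each string factors uniquely by precedence.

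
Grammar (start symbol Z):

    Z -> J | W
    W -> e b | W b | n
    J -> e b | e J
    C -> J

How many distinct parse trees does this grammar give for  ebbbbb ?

1

Parse trees for ebbbbb:
  [Z [W [W [W [W [W e b] b] b] b] b]]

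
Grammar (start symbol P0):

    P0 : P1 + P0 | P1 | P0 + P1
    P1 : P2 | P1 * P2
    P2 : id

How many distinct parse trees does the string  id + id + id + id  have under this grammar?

8

Parse trees for id + id + id + id:
  [P0 [P1 [P2 id]] + [P0 [P1 [P2 id]] + [P0 [P1 [P2 id]] + [P0 [P1 [P2 id]]]]]]
  [P0 [P1 [P2 id]] + [P0 [P1 [P2 id]] + [P0 [P0 [P1 [P2 id]]] + [P1 [P2 id]]]]]
  [P0 [P1 [P2 id]] + [P0 [P0 [P1 [P2 id]] + [P0 [P1 [P2 id]]]] + [P1 [P2 id]]]]
  [P0 [P1 [P2 id]] + [P0 [P0 [P0 [P1 [P2 id]]] + [P1 [P2 id]]] + [P1 [P2 id]]]]
  [P0 [P0 [P1 [P2 id]] + [P0 [P1 [P2 id]] + [P0 [P1 [P2 id]]]]] + [P1 [P2 id]]]
  [P0 [P0 [P1 [P2 id]] + [P0 [P0 [P1 [P2 id]]] + [P1 [P2 id]]]] + [P1 [P2 id]]]
  [P0 [P0 [P0 [P1 [P2 id]] + [P0 [P1 [P2 id]]]] + [P1 [P2 id]]] + [P1 [P2 id]]]
  [P0 [P0 [P0 [P0 [P1 [P2 id]]] + [P1 [P2 id]]] + [P1 [P2 id]]] + [P1 [P2 id]]]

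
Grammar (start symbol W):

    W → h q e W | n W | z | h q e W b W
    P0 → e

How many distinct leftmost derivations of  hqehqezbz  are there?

Parse trees for hqehqezbz:
  [W h q e [W h q e [W z] b [W z]]]
  [W h q e [W h q e [W z]] b [W z]]

2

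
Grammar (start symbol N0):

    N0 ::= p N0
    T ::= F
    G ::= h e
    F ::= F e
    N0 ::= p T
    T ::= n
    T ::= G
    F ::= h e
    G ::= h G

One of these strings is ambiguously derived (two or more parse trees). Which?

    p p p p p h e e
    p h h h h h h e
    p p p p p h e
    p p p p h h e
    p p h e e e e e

p p p p p h e e: 1 tree
p h h h h h h e: 1 tree
p p p p p h e: 2 trees
p p p p h h e: 1 tree
p p h e e e e e: 1 tree

p p p p p h e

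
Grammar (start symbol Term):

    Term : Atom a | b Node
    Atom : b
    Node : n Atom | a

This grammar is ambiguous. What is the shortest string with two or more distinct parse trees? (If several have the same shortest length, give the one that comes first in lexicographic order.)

length 2: b a has 2 parse trees

Two derivations of b a:
  Term ⇒ Atom a ⇒ b a
  Term ⇒ b Node ⇒ b a

b a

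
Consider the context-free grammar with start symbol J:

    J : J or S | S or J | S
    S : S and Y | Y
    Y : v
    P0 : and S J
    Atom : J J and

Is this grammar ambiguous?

Witness: v or v

Derivation 1: J ⇒ J or S ⇒ S or S ⇒ Y or S ⇒ v or S ⇒ v or Y ⇒ v or v
Derivation 2: J ⇒ S or J ⇒ Y or J ⇒ v or J ⇒ v or S ⇒ v or Y ⇒ v or v

Two distinct leftmost derivations for the same string.

Ambiguous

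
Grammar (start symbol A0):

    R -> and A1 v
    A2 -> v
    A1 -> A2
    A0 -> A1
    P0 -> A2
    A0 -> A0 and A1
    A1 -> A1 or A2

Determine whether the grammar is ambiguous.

Only A0, A1, A2 are reachable from A0; ignoring the rest: A0 → A0 and A1 | A1  ;  A1 → A1 or A2 | A2  — a left-associative chain with A2 at the bottom. Each string factors uniquely by precedence.

Unambiguous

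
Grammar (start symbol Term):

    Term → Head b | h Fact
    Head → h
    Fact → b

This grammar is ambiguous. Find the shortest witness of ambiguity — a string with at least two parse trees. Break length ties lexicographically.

length 2: h b has 2 parse trees

Two derivations of h b:
  Term ⇒ Head b ⇒ h b
  Term ⇒ h Fact ⇒ h b

h b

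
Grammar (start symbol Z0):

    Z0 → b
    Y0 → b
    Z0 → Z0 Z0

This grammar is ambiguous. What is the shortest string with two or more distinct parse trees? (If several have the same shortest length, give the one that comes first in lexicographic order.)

length 1: no string has ≥2 trees
length 2: no string has ≥2 trees
length 3: b b b has 2 parse trees

Two derivations of b b b:
  Z0 ⇒ Z0 Z0 ⇒ b Z0 ⇒ b Z0 Z0 ⇒ b b Z0 ⇒ b b b
  Z0 ⇒ Z0 Z0 ⇒ Z0 Z0 Z0 ⇒ b Z0 Z0 ⇒ b b Z0 ⇒ b b b

b b b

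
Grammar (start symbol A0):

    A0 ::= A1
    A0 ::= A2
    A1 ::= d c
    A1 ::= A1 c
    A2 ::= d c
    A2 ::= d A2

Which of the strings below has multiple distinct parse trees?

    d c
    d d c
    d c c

d c

d c: 2 trees
d d c: 1 tree
d c c: 1 tree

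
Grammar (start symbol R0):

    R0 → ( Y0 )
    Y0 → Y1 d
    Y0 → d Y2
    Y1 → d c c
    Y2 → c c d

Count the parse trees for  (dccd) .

2

Parse trees for (dccd):
  [R0 ( [Y0 [Y1 d c c] d] )]
  [R0 ( [Y0 d [Y2 c c d]] )]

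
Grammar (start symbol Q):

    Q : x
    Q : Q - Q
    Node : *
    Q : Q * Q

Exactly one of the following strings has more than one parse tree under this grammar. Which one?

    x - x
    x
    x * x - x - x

x - x: 1 tree
x: 1 tree
x * x - x - x: 5 trees

x * x - x - x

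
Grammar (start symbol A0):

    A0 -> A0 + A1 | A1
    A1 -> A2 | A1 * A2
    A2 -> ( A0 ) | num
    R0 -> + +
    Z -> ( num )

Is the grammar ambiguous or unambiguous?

Only A0, A1, A2 are reachable from A0; ignoring the rest: A0 → A0 + A1 | A1  ;  A1 → A1 * A2 | A2  — a left-associative chain with A2 at the bottom. Each string factors uniquely by precedence.

Unambiguous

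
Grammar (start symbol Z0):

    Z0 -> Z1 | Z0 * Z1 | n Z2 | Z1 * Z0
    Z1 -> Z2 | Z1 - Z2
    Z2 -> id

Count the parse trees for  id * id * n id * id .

3

Parse trees for id * id * n id * id:
  [Z0 [Z0 [Z1 [Z2 id]] * [Z0 [Z1 [Z2 id]] * [Z0 n [Z2 id]]]] * [Z1 [Z2 id]]]
  [Z0 [Z1 [Z2 id]] * [Z0 [Z0 [Z1 [Z2 id]] * [Z0 n [Z2 id]]] * [Z1 [Z2 id]]]]
  [Z0 [Z1 [Z2 id]] * [Z0 [Z1 [Z2 id]] * [Z0 [Z0 n [Z2 id]] * [Z1 [Z2 id]]]]]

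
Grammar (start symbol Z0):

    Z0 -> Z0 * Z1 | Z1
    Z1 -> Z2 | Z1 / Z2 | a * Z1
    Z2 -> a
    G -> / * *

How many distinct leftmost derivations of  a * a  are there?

Parse trees for a * a:
  [Z0 [Z0 [Z1 [Z2 a]]] * [Z1 [Z2 a]]]
  [Z0 [Z1 a * [Z1 [Z2 a]]]]

2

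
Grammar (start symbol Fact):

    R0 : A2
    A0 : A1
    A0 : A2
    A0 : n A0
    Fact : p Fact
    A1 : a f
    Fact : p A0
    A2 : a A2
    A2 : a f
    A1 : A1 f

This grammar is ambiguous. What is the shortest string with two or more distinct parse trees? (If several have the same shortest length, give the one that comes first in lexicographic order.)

length 3: p a f has 2 parse trees

Two derivations of p a f:
  Fact ⇒ p A0 ⇒ p A1 ⇒ p a f
  Fact ⇒ p A0 ⇒ p A2 ⇒ p a f

p a f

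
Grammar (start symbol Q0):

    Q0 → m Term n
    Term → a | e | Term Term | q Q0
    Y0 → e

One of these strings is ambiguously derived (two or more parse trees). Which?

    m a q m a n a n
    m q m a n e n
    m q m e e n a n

m a q m a n a n: 2 trees
m q m a n e n: 1 tree
m q m e e n a n: 1 tree

m a q m a n a n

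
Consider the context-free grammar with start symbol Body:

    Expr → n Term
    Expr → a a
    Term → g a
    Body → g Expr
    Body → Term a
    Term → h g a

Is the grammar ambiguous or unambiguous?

Ambiguous

Witness: g a a

Derivation 1: Body ⇒ g Expr ⇒ g a a
Derivation 2: Body ⇒ Term a ⇒ g a a

Two distinct leftmost derivations for the same string.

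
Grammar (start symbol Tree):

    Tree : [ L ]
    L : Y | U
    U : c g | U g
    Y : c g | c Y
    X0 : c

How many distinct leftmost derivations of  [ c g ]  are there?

2

Parse trees for [ c g ]:
  [Tree [ [L [Y c g]] ]]
  [Tree [ [L [U c g]] ]]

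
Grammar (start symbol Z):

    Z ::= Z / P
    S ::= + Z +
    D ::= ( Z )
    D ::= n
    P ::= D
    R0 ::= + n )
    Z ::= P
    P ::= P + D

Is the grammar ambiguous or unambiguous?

Only Z, P, D are reachable from Z; ignoring the rest: The grammar is stratified — Z handles '/' (left-recursive), P handles '+', D atoms. Each operator has a fixed associativity and precedence level, so every string has one parse.

Unambiguous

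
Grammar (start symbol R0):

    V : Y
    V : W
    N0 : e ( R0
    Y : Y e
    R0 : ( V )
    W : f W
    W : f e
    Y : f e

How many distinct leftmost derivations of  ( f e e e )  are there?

Parse trees for ( f e e e ):
  [R0 ( [V [Y [Y [Y f e] e] e]] )]

1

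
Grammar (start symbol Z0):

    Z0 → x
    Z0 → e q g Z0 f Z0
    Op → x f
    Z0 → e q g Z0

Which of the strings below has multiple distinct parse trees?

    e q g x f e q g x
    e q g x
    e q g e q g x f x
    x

e q g e q g x f x

e q g x f e q g x: 1 tree
e q g x: 1 tree
e q g e q g x f x: 2 trees
x: 1 tree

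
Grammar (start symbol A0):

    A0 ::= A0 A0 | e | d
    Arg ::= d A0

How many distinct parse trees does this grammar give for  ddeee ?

14

Parse trees for ddeee (showing first 6 of 14):
  [A0 [A0 d] [A0 [A0 d] [A0 [A0 e] [A0 [A0 e] [A0 e]]]]]
  [A0 [A0 d] [A0 [A0 d] [A0 [A0 [A0 e] [A0 e]] [A0 e]]]]
  [A0 [A0 d] [A0 [A0 [A0 d] [A0 e]] [A0 [A0 e] [A0 e]]]]
  [A0 [A0 d] [A0 [A0 [A0 d] [A0 [A0 e] [A0 e]]] [A0 e]]]
  [A0 [A0 d] [A0 [A0 [A0 [A0 d] [A0 e]] [A0 e]] [A0 e]]]
  [A0 [A0 [A0 d] [A0 d]] [A0 [A0 e] [A0 [A0 e] [A0 e]]]]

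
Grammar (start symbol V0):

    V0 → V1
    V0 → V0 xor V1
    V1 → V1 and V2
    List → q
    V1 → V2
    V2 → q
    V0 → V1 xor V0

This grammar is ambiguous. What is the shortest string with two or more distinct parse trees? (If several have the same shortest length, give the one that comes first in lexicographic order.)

q xor q

length 1: no string has ≥2 trees
length 3: q xor q has 2 parse trees

Two derivations of q xor q:
  V0 ⇒ V0 xor V1 ⇒ V1 xor V1 ⇒ V2 xor V1 ⇒ q xor V1 ⇒ q xor V2 ⇒ q xor q
  V0 ⇒ V1 xor V0 ⇒ V2 xor V0 ⇒ q xor V0 ⇒ q xor V1 ⇒ q xor V2 ⇒ q xor q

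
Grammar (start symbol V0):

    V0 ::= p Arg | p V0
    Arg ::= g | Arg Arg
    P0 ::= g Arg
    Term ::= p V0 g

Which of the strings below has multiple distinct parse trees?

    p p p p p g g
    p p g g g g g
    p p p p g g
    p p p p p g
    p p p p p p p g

p p p p p g g: 1 tree
p p g g g g g: 14 trees
p p p p g g: 1 tree
p p p p p g: 1 tree
p p p p p p p g: 1 tree

p p g g g g g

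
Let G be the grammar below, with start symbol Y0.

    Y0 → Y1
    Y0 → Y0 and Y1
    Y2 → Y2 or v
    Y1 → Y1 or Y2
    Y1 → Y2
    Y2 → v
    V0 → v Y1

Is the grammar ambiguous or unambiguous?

Witness: v or v

Derivation 1: Y0 ⇒ Y1 ⇒ Y1 or Y2 ⇒ Y2 or Y2 ⇒ v or Y2 ⇒ v or v
Derivation 2: Y0 ⇒ Y1 ⇒ Y2 ⇒ Y2 or v ⇒ v or v

Two distinct leftmost derivations for the same string.

Ambiguous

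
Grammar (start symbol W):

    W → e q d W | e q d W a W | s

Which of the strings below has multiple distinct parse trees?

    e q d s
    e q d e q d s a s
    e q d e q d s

e q d s: 1 tree
e q d e q d s a s: 2 trees
e q d e q d s: 1 tree

e q d e q d s a s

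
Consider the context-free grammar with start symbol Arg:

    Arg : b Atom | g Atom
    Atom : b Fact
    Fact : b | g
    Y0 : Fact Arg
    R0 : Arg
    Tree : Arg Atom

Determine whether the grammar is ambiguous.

Unambiguous

(Y0, R0, Tree are unreachable from Arg, so their rules don't affect L(Arg).) The reachable rules are right-linear with at most one rule per (nonterminal, next-terminal) pair. Each input token forces the next rule, so parsing is deterministic.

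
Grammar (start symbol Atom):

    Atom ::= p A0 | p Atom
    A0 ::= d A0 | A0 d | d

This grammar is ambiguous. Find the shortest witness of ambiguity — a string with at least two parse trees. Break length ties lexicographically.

p d d

length 2: no string has ≥2 trees
length 3: p d d has 2 parse trees

Two derivations of p d d:
  Atom ⇒ p A0 ⇒ p d A0 ⇒ p d d
  Atom ⇒ p A0 ⇒ p A0 d ⇒ p d d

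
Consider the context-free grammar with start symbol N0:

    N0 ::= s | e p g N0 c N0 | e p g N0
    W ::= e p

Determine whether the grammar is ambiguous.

Ambiguous

Witness: e p g e p g s c s

Derivation 1: N0 ⇒ e p g N0 c N0 ⇒ e p g e p g N0 c N0 ⇒ e p g e p g s c N0 ⇒ e p g e p g s c s
Derivation 2: N0 ⇒ e p g N0 ⇒ e p g e p g N0 c N0 ⇒ e p g e p g s c N0 ⇒ e p g e p g s c s

Two distinct leftmost derivations for the same string.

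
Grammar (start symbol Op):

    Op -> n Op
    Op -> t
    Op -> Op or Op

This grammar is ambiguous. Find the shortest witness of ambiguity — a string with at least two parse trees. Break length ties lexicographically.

n t or t

length 1: no string has ≥2 trees
length 2: no string has ≥2 trees
length 3: no string has ≥2 trees
length 4: n t or t has 2 parse trees

Two derivations of n t or t:
  Op ⇒ n Op ⇒ n Op or Op ⇒ n t or Op ⇒ n t or t
  Op ⇒ Op or Op ⇒ n Op or Op ⇒ n t or Op ⇒ n t or t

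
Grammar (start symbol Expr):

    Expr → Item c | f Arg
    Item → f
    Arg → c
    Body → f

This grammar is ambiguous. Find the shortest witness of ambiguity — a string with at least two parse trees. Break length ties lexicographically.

f c

length 2: f c has 2 parse trees

Two derivations of f c:
  Expr ⇒ Item c ⇒ f c
  Expr ⇒ f Arg ⇒ f c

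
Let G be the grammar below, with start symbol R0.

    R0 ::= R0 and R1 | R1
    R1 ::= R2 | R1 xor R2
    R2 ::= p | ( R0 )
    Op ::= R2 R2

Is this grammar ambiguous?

Unambiguous

(Op is unreachable from R0, so its rules don't affect L(R0).) This is a standard precedence ladder (R0 over R1 over R2), with each level left-recursive on its own operator ('and' at R0, 'xor' at R1). That structure is LR(1), hence unambiguous.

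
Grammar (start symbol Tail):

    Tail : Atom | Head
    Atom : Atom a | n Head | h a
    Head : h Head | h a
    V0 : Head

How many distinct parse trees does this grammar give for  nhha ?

Parse trees for nhha:
  [Tail [Atom n [Head h [Head h a]]]]

1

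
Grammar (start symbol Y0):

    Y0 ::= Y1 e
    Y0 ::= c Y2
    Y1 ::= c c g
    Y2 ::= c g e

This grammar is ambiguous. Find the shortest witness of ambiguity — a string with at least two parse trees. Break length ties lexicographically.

c c g e

length 4: c c g e has 2 parse trees

Two derivations of c c g e:
  Y0 ⇒ Y1 e ⇒ c c g e
  Y0 ⇒ c Y2 ⇒ c c g e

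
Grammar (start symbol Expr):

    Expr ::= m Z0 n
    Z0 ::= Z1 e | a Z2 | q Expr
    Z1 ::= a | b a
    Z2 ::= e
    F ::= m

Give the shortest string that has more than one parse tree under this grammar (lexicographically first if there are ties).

length 4: m a e n has 2 parse trees

Two derivations of m a e n:
  Expr ⇒ m Z0 n ⇒ m Z1 e n ⇒ m a e n
  Expr ⇒ m Z0 n ⇒ m a Z2 n ⇒ m a e n

m a e n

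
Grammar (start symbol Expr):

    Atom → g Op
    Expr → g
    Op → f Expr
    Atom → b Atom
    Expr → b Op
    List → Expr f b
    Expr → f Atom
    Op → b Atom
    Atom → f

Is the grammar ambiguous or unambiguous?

Unambiguous

Only Expr, Op, Atom are reachable from Expr; ignoring the rest: Restricted to the reachable nonterminals, every rule has the form A → t or A → t B, and no two rules for the same A share a first terminal. The grammar encodes a DFA — one run per string.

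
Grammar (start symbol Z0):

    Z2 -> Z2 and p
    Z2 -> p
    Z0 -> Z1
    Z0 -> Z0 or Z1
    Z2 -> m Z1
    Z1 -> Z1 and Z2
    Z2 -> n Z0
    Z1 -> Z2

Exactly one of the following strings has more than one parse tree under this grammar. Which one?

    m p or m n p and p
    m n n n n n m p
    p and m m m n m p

m p or m n p and p

m p or m n p and p: 6 trees
m n n n n n m p: 1 tree
p and m m m n m p: 1 tree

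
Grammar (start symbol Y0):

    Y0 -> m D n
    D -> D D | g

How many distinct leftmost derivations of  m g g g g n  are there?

5

Parse trees for m g g g g n:
  [Y0 m [D [D g] [D [D g] [D [D g] [D g]]]] n]
  [Y0 m [D [D g] [D [D [D g] [D g]] [D g]]] n]
  [Y0 m [D [D [D g] [D g]] [D [D g] [D g]]] n]
  [Y0 m [D [D [D g] [D [D g] [D g]]] [D g]] n]
  [Y0 m [D [D [D [D g] [D g]] [D g]] [D g]] n]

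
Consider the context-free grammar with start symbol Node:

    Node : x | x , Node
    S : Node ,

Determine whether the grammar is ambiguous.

Only Node is reachable from Node; ignoring the rest: The reachable grammar is A → atom sep A | atom. Each atom is followed by either the separator (recurse) or end-of-string (stop) — no choice point.

Unambiguous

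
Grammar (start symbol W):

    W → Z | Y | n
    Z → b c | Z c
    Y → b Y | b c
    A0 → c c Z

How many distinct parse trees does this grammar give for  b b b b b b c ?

1

Parse trees for b b b b b b c:
  [W [Y b [Y b [Y b [Y b [Y b [Y b c]]]]]]]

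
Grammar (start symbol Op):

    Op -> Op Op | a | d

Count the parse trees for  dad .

Parse trees for dad:
  [Op [Op d] [Op [Op a] [Op d]]]
  [Op [Op [Op d] [Op a]] [Op d]]

2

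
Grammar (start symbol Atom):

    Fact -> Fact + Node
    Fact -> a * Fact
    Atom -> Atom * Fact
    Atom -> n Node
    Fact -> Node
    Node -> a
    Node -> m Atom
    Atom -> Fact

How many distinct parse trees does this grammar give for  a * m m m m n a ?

2

Parse trees for a * m m m m n a:
  [Atom [Atom [Fact [Node a]]] * [Fact [Node m [Atom [Fact [Node m [Atom [Fact [Node m [Atom [Fact [Node m [Atom n [Node a]]]]]]]]]]]]]]
  [Atom [Fact a * [Fact [Node m [Atom [Fact [Node m [Atom [Fact [Node m [Atom [Fact [Node m [Atom n [Node a]]]]]]]]]]]]]]]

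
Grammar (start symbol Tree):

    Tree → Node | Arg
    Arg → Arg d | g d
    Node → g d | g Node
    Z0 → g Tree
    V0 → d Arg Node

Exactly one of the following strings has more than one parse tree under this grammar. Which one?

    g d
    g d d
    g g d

g d

g d: 2 trees
g d d: 1 tree
g g d: 1 tree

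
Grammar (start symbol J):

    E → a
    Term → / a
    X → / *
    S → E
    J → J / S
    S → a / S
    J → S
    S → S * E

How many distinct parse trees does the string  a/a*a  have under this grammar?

3

Parse trees for a/a*a:
  [J [J [S [E a]]] / [S [S [E a]] * [E a]]]
  [J [S a / [S [S [E a]] * [E a]]]]
  [J [S [S a / [S [E a]]] * [E a]]]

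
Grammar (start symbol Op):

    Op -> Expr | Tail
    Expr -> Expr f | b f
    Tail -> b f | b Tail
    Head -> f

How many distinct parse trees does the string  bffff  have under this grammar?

Parse trees for bffff:
  [Op [Expr [Expr [Expr [Expr b f] f] f] f]]

1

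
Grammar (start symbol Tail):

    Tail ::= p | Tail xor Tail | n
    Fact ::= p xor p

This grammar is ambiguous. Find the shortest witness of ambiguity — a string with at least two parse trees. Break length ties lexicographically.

n xor n xor n

length 1: no string has ≥2 trees
length 3: no string has ≥2 trees
length 5: n xor n xor n has 2 parse trees

Two derivations of n xor n xor n:
  Tail ⇒ Tail xor Tail ⇒ Tail xor Tail xor Tail ⇒ n xor Tail xor Tail ⇒ n xor n xor Tail ⇒ n xor n xor n
  Tail ⇒ Tail xor Tail ⇒ n xor Tail ⇒ n xor Tail xor Tail ⇒ n xor n xor Tail ⇒ n xor n xor n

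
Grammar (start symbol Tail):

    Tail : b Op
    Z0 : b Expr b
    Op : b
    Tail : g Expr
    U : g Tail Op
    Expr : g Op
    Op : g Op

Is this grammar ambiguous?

Unambiguous

Only Tail, Expr, Op are reachable from Tail; ignoring the rest: The reachable rules are right-linear with at most one rule per (nonterminal, next-terminal) pair. Each input token forces the next rule, so parsing is deterministic.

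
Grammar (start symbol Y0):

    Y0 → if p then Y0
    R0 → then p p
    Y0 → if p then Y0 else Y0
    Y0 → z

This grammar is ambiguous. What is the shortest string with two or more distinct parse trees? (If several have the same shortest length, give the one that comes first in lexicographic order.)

if p then if p then z else z

length 1: no string has ≥2 trees
length 4: no string has ≥2 trees
length 6: no string has ≥2 trees
length 7: no string has ≥2 trees
length 9: if p then if p then z else z has 2 parse trees

Two derivations of if p then if p then z else z:
  Y0 ⇒ if p then Y0 ⇒ if p then if p then Y0 else Y0 ⇒ if p then if p then z else Y0 ⇒ if p then if p then z else z
  Y0 ⇒ if p then Y0 else Y0 ⇒ if p then if p then Y0 else Y0 ⇒ if p then if p then z else Y0 ⇒ if p then if p then z else z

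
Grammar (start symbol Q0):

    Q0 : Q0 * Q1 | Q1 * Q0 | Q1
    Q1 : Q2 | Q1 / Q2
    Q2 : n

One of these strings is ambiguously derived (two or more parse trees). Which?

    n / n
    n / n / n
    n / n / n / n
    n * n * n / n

n / n: 1 tree
n / n / n: 1 tree
n / n / n / n: 1 tree
n * n * n / n: 4 trees

n * n * n / n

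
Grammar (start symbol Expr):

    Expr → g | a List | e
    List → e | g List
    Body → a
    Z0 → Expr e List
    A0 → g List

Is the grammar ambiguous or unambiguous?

Only Expr, List are reachable from Expr; ignoring the rest: The reachable rules are right-linear with at most one rule per (nonterminal, next-terminal) pair. Each input token forces the next rule, so parsing is deterministic.

Unambiguous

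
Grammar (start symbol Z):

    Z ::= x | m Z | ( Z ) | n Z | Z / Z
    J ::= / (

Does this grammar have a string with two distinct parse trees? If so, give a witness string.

Witness: m x / x

Derivation 1: Z ⇒ m Z ⇒ m Z / Z ⇒ m x / Z ⇒ m x / x
Derivation 2: Z ⇒ Z / Z ⇒ m Z / Z ⇒ m x / Z ⇒ m x / x

Two distinct leftmost derivations for the same string.

Ambiguous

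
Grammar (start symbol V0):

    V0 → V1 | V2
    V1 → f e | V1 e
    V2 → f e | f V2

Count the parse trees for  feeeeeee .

1

Parse trees for feeeeeee:
  [V0 [V1 [V1 [V1 [V1 [V1 [V1 [V1 f e] e] e] e] e] e] e]]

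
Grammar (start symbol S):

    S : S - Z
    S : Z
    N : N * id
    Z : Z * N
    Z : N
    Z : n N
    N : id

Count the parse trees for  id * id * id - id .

4

Parse trees for id * id * id - id:
  [S [S [Z [Z [N id]] * [N [N id] * id]]] - [Z [N id]]]
  [S [S [Z [Z [Z [N id]] * [N id]] * [N id]]] - [Z [N id]]]
  [S [S [Z [Z [N [N id] * id]] * [N id]]] - [Z [N id]]]
  [S [S [Z [N [N [N id] * id] * id]]] - [Z [N id]]]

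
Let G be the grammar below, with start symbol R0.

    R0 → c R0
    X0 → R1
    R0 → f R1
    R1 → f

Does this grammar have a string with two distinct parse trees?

Unambiguous

Only R0, R1 are reachable from R0; ignoring the rest: Restricted to the reachable nonterminals, every rule has the form A → t or A → t B, and no two rules for the same A share a first terminal. The grammar encodes a DFA — one run per string.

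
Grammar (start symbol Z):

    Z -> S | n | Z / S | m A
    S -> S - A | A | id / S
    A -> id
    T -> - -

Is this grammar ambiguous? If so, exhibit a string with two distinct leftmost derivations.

Witness: id / id

Derivation 1: Z ⇒ S ⇒ id / S ⇒ id / A ⇒ id / id
Derivation 2: Z ⇒ Z / S ⇒ S / S ⇒ A / S ⇒ id / S ⇒ id / A ⇒ id / id

Two distinct leftmost derivations for the same string.

Ambiguous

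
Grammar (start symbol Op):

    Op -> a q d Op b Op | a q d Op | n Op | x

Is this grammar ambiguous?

Ambiguous

Witness: a q d a q d x b x

Derivation 1: Op ⇒ a q d Op b Op ⇒ a q d a q d Op b Op ⇒ a q d a q d x b Op ⇒ a q d a q d x b x
Derivation 2: Op ⇒ a q d Op ⇒ a q d a q d Op b Op ⇒ a q d a q d x b Op ⇒ a q d a q d x b x

Two distinct leftmost derivations for the same string.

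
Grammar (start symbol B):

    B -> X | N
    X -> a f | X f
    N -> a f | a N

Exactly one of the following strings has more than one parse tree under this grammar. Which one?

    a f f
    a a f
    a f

a f

a f f: 1 tree
a a f: 1 tree
a f: 2 trees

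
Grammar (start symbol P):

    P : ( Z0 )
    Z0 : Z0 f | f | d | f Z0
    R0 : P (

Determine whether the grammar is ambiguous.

Ambiguous

Witness: ( f f )

Derivation 1: P ⇒ ( Z0 ) ⇒ ( Z0 f ) ⇒ ( f f )
Derivation 2: P ⇒ ( Z0 ) ⇒ ( f Z0 ) ⇒ ( f f )

Two distinct leftmost derivations for the same string.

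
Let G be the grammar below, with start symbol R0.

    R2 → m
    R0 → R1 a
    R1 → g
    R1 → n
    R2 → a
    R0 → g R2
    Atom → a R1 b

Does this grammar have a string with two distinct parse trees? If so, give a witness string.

Witness: g a

Derivation 1: R0 ⇒ R1 a ⇒ g a
Derivation 2: R0 ⇒ g R2 ⇒ g a

Two distinct leftmost derivations for the same string.

Ambiguous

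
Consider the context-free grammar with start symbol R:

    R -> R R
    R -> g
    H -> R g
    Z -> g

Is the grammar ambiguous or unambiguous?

Witness: g g g

Derivation 1: R ⇒ R R ⇒ R R R ⇒ g R R ⇒ g g R ⇒ g g g
Derivation 2: R ⇒ R R ⇒ g R ⇒ g R R ⇒ g g R ⇒ g g g

Two distinct leftmost derivations for the same string.

Ambiguous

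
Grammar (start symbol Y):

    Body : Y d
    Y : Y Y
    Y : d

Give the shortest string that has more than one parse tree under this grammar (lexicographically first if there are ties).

length 1: no string has ≥2 trees
length 2: no string has ≥2 trees
length 3: d d d has 2 parse trees

Two derivations of d d d:
  Y ⇒ Y Y ⇒ Y Y Y ⇒ d Y Y ⇒ d d Y ⇒ d d d
  Y ⇒ Y Y ⇒ d Y ⇒ d Y Y ⇒ d d Y ⇒ d d d

d d d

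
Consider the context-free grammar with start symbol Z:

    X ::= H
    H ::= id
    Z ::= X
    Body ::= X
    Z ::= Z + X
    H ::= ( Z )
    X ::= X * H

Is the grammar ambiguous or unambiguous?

Unambiguous

(Body is unreachable from Z, so its rules don't affect L(Z).) The grammar is stratified — Z handles '+' (left-recursive), X handles '*', H atoms. Each operator has a fixed associativity and precedence level, so every string has one parse.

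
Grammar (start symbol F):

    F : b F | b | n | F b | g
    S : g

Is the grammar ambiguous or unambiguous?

Witness: b b

Derivation 1: F ⇒ b F ⇒ b b
Derivation 2: F ⇒ F b ⇒ b b

Two distinct leftmost derivations for the same string.

Ambiguous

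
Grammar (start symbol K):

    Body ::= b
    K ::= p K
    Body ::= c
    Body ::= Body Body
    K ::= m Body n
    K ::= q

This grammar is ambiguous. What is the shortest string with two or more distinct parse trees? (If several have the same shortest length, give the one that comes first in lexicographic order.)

m b b b n

length 1: no string has ≥2 trees
length 2: no string has ≥2 trees
length 3: no string has ≥2 trees
length 4: no string has ≥2 trees
length 5: m b b b n has 2 parse trees

Two derivations of m b b b n:
  K ⇒ m Body n ⇒ m Body Body n ⇒ m b Body n ⇒ m b Body Body n ⇒ m b b Body n ⇒ m b b b n
  K ⇒ m Body n ⇒ m Body Body n ⇒ m Body Body Body n ⇒ m b Body Body n ⇒ m b b Body n ⇒ m b b b n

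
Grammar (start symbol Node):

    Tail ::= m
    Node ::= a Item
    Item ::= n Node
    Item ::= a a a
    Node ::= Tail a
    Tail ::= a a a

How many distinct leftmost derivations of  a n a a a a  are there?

Parse trees for a n a a a a:
  [Node a [Item n [Node a [Item a a a]]]]
  [Node a [Item n [Node [Tail a a a] a]]]

2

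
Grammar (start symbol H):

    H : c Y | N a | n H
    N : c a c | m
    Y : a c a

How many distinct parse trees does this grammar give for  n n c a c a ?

2

Parse trees for n n c a c a:
  [H n [H n [H c [Y a c a]]]]
  [H n [H n [H [N c a c] a]]]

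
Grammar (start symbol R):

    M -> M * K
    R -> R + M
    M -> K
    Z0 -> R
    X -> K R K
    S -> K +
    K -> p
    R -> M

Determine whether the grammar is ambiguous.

(Z0, X, S are unreachable from R, so their rules don't affect L(R).) The grammar is stratified — R handles '+' (left-recursive), M handles '*', K atoms. Each operator has a fixed associativity and precedence level, so every string has one parse.

Unambiguous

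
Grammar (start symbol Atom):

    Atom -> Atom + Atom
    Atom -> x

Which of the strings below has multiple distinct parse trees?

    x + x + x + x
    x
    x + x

x + x + x + x

x + x + x + x: 5 trees
x: 1 tree
x + x: 1 tree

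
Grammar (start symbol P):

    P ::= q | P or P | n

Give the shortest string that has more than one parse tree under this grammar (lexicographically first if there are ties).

length 1: no string has ≥2 trees
length 3: no string has ≥2 trees
length 5: n or n or n has 2 parse trees

Two derivations of n or n or n:
  P ⇒ P or P ⇒ P or P or P ⇒ n or P or P ⇒ n or n or P ⇒ n or n or n
  P ⇒ P or P ⇒ n or P ⇒ n or P or P ⇒ n or n or P ⇒ n or n or n

n or n or n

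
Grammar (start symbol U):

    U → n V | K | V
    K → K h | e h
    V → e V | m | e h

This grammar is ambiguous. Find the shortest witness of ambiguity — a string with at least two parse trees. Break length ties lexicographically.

length 1: no string has ≥2 trees
length 2: e h has 2 parse trees

Two derivations of e h:
  U ⇒ K ⇒ e h
  U ⇒ V ⇒ e h

e h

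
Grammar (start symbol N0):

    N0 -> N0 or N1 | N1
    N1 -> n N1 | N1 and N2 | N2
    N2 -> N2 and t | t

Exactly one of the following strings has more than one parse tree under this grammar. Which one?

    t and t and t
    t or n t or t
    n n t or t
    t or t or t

t and t and t

t and t and t: 4 trees
t or n t or t: 1 tree
n n t or t: 1 tree
t or t or t: 1 tree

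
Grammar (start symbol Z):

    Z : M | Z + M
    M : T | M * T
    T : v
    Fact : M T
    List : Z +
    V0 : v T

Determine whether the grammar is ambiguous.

(Fact, List, V0 are unreachable from Z, so their rules don't affect L(Z).) Z → Z + M | M  ;  M → M * T | T  — a left-associative chain with T at the bottom. Each string factors uniquely by precedence.

Unambiguous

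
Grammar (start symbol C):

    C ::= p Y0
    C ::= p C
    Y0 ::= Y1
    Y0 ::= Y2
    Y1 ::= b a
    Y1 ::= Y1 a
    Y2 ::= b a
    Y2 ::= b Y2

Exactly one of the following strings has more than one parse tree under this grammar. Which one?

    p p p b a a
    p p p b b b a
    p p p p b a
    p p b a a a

p p p p b a

p p p b a a: 1 tree
p p p b b b a: 1 tree
p p p p b a: 2 trees
p p b a a a: 1 tree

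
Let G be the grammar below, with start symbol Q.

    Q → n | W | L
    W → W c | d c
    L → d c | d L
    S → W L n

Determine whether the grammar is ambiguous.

Witness: d c

Derivation 1: Q ⇒ W ⇒ d c
Derivation 2: Q ⇒ L ⇒ d c

Two distinct leftmost derivations for the same string.

Ambiguous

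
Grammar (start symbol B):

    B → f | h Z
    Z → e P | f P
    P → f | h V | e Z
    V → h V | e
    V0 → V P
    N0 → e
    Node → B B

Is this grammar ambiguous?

Unambiguous

(V0, N0, Node are unreachable from B, so their rules don't affect L(B).) Each reachable nonterminal has at most one production per leading terminal, and all productions are right-linear; the derivation is determined token-by-token.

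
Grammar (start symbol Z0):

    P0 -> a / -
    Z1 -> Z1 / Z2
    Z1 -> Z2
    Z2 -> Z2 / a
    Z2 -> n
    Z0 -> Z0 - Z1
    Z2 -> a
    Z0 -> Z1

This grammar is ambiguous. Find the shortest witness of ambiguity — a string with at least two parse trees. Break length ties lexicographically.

a / a

length 1: no string has ≥2 trees
length 3: a / a has 2 parse trees

Two derivations of a / a:
  Z0 ⇒ Z1 ⇒ Z1 / Z2 ⇒ Z2 / Z2 ⇒ a / Z2 ⇒ a / a
  Z0 ⇒ Z1 ⇒ Z2 ⇒ Z2 / a ⇒ a / a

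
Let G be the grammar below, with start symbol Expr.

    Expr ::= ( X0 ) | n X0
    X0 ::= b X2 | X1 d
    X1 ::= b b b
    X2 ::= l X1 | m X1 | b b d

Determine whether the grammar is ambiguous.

Witness: n b b b d

Derivation 1: Expr ⇒ n X0 ⇒ n b X2 ⇒ n b b b d
Derivation 2: Expr ⇒ n X0 ⇒ n X1 d ⇒ n b b b d

Two distinct leftmost derivations for the same string.

Ambiguous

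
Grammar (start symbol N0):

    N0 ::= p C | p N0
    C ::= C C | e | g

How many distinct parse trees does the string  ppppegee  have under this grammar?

5

Parse trees for ppppegee:
  [N0 p [N0 p [N0 p [N0 p [C [C e] [C [C g] [C [C e] [C e]]]]]]]]
  [N0 p [N0 p [N0 p [N0 p [C [C e] [C [C [C g] [C e]] [C e]]]]]]]
  [N0 p [N0 p [N0 p [N0 p [C [C [C e] [C g]] [C [C e] [C e]]]]]]]
  [N0 p [N0 p [N0 p [N0 p [C [C [C e] [C [C g] [C e]]] [C e]]]]]]
  [N0 p [N0 p [N0 p [N0 p [C [C [C [C e] [C g]] [C e]] [C e]]]]]]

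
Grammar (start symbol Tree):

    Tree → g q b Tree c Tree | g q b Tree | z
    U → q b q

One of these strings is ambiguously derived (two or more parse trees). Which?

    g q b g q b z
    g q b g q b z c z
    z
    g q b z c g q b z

g q b g q b z c z

g q b g q b z: 1 tree
g q b g q b z c z: 2 trees
z: 1 tree
g q b z c g q b z: 1 tree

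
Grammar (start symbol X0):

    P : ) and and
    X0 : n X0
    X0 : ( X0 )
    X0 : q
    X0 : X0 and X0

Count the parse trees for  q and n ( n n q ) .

Parse trees for q and n ( n n q ):
  [X0 [X0 q] and [X0 n [X0 ( [X0 n [X0 n [X0 q]]] )]]]

1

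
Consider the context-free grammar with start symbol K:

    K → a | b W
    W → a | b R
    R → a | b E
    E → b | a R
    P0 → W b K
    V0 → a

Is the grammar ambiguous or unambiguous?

Unambiguous

(P0, V0 are unreachable from K, so their rules don't affect L(K).) Each reachable nonterminal has at most one production per leading terminal, and all productions are right-linear; the derivation is determined token-by-token.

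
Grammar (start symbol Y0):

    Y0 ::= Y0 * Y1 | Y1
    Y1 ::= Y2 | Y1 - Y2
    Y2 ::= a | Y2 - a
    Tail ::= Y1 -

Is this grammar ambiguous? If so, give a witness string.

Ambiguous

Witness: a - a

Derivation 1: Y0 ⇒ Y1 ⇒ Y2 ⇒ Y2 - a ⇒ a - a
Derivation 2: Y0 ⇒ Y1 ⇒ Y1 - Y2 ⇒ Y2 - Y2 ⇒ a - Y2 ⇒ a - a

Two distinct leftmost derivations for the same string.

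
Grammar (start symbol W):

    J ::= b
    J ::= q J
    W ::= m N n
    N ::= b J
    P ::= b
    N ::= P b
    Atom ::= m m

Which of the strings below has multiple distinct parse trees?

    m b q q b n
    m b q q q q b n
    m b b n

m b b n

m b q q b n: 1 tree
m b q q q q b n: 1 tree
m b b n: 2 trees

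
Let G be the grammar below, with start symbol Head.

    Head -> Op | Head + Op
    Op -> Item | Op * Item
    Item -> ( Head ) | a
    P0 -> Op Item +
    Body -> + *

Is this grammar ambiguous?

Unambiguous

(P0, Body are unreachable from Head, so their rules don't affect L(Head).) Head → Head + Op | Op  ;  Op → Op * Item | Item  — a left-associative chain with Item at the bottom. Each string factors uniquely by precedence.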